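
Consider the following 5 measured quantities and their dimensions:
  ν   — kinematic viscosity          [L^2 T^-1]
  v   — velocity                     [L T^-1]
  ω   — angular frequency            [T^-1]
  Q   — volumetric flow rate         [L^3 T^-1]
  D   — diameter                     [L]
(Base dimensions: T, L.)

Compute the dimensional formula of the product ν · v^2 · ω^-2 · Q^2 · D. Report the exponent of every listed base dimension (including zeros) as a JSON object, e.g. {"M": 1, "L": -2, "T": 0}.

{"T": -3, "L": 11}

Exponent matrix [T,L] × [ν,v,ω,Q,D]:
  T: [-1 -1 -1 -1  0]
  L: [ 2  1  0  3  1]
  [T]: (1)·-1+(2)·-1+(-2)·-1+(2)·-1+(1)·0 = -3
  [L]: (1)·2+(2)·1+(-2)·0+(2)·3+(1)·1 = 11
⇒ T^-3 L^11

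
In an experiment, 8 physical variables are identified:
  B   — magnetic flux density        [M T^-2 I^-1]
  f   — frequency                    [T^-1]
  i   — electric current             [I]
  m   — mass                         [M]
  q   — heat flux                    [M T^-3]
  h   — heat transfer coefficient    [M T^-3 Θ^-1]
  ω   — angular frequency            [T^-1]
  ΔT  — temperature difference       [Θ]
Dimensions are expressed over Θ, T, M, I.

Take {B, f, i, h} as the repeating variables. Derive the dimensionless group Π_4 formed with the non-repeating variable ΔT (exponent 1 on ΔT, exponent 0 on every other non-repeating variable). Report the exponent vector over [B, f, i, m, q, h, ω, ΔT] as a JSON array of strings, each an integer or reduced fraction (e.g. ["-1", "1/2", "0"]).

Dimensional matrix (Θ×T×M×I by B×f×i×m×q×h×ω×ΔT):
  Θ: [ 0  0  0  0  0 -1  0  1]
  T: [-2 -1  0  0 -3 -3 -1  0]
  M: [ 1  0  0  1  1  1  0  0]
  I: [-1  0  1  0  0  0  0  0]
Echelon form has 4 nonzero rows (pivots: B,f,i,h)
Repeat: B,f,i,h; free: m,q,ω,ΔT
RREF:
  r0: [   1    0    0    1    1    0    0    1]
  r1: [   0    1    0   -2    1    0    1    1]
  r2: [   0    0    1    1    1    0    0    1]
  r3: [   0    0    0    0    0    1    0   -1]
Fix exponent of ΔT at 1, m at 0, q at 0, ω at 0; solve each RREF row for its pivot's exponent:
  r0: exp(B) + (1)·1 = 0 ⇒ exp(B) = -1
  r1: exp(f) + (1)·1 = 0 ⇒ exp(f) = -1
  r2: exp(i) + (1)·1 = 0 ⇒ exp(i) = -1
  r3: exp(h) + (-1)·1 = 0 ⇒ exp(h) = 1
Π_4 = B^-1 · f^-1 · i^-1 · h · ΔT

["-1", "-1", "-1", "0", "0", "1", "0", "1"]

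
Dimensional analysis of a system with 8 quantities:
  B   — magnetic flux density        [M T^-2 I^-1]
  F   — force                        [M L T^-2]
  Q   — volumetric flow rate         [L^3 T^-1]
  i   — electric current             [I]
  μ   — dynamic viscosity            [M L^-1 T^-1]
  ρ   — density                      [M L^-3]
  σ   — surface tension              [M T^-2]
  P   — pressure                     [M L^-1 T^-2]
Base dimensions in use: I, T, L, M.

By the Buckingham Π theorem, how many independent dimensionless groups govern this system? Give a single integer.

4

Dimensional matrix (I×T×L×M by B×F×Q×i×μ×ρ×σ×P):
  I: [-1  0  0  1  0  0  0  0]
  T: [-2 -2 -1  0 -1  0 -2 -2]
  L: [ 0  1  3  0 -1 -3  0 -1]
  M: [ 1  1  0  0  1  1  1  1]
RREF → pivots at {B,F,Q,i} ⇒ r = 4
n=8, r=4 ⇒ 4 dimensionless groups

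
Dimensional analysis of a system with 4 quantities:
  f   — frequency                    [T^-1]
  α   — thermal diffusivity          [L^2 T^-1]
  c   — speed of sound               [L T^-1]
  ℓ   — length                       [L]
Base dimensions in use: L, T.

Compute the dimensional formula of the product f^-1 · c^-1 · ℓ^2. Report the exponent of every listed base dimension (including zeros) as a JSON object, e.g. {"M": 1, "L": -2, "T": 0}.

{"L": 1, "T": 2}

Dimensional matrix (L×T by f×α×c×ℓ):
  L: [ 0  2  1  1]
  T: [-1 -1 -1  0]
  [L]: (-1)·0+(-1)·1+(2)·1 = 1
  [T]: (-1)·-1+(-1)·-1+(2)·0 = 2
⇒ L T^2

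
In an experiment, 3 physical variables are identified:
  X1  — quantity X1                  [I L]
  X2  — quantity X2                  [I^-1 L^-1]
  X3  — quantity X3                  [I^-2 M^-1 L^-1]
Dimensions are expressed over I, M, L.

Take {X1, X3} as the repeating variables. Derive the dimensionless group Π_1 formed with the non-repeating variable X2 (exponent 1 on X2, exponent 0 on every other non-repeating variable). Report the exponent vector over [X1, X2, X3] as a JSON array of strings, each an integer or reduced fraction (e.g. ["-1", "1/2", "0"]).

["1", "1", "0"]

Exponent matrix [I,M,L] × [X1,X2,X3]:
  I: [ 1 -1 -2]
  M: [ 0  0 -1]
  L: [ 1 -1 -1]
Row reduction gives pivot columns X1,X3; rank = 2
Pivot set = {X1,X3}, free = {X2}
RREF:
  r0: [   1   -1    0]
  r1: [   0    0    1]
  r2: [   0    0    0]
Fix exponent of X2 at 1; solve each RREF row for its pivot's exponent:
  r0: exp(X1) + (-1)·1 = 0 ⇒ exp(X1) = 1
  r1: exp(X3) + (0)·1 = 0 ⇒ exp(X3) = 0
Π_1 = X1 · X2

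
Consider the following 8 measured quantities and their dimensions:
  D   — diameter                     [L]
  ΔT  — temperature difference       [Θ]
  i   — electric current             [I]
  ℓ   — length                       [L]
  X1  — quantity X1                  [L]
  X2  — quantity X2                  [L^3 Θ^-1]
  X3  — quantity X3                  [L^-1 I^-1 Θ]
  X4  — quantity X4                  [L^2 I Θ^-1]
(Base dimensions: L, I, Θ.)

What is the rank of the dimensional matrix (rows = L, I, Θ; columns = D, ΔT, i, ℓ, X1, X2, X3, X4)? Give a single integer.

3

Dimensional matrix (L×I×Θ by D×ΔT×i×ℓ×X1×X2×X3×X4):
  L: [ 1  0  0  1  1  3 -1  2]
  I: [ 0  0  1  0  0  0 -1  1]
  Θ: [ 0  1  0  0  0 -1  1 -1]
RREF → pivots at {D,ΔT,i} ⇒ r = 3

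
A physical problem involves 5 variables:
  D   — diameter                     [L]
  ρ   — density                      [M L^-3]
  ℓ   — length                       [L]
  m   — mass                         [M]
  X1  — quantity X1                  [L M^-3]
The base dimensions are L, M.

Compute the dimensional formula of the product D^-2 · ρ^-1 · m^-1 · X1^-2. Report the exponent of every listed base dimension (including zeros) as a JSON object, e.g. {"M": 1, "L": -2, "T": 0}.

{"L": -1, "M": 4}

Exponent matrix [L,M] × [D,ρ,ℓ,m,X1]:
  L: [ 1 -3  1  0  1]
  M: [ 0  1  0  1 -3]
  [L]: (-2)·1+(-1)·-3+(-1)·0+(-2)·1 = -1
  [M]: (-2)·0+(-1)·1+(-1)·1+(-2)·-3 = 4
⇒ L^-1 M^4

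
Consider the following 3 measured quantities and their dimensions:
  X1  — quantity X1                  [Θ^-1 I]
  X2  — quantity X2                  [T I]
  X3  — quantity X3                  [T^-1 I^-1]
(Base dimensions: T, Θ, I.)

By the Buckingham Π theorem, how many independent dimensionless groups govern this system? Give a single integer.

1

Write exponents as rows T,Θ,I / cols X1,X2,X3:
  T: [ 0  1 -1]
  Θ: [-1  0  0]
  I: [ 1  1 -1]
Row reduction gives pivot columns X1,X2; rank = 2
n=3, r=2 ⇒ 1 dimensionless group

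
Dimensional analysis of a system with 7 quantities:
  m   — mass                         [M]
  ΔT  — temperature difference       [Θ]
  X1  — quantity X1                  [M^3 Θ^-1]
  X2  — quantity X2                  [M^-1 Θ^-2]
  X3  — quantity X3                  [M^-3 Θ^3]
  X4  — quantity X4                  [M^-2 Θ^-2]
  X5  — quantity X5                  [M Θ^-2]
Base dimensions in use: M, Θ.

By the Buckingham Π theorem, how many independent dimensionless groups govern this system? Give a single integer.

Exponent matrix [M,Θ] × [m,ΔT,X1,X2,X3,X4,X5]:
  M: [ 1  0  3 -1 -3 -2  1]
  Θ: [ 0  1 -1 -2  3 -2 -2]
Echelon form has 2 nonzero rows (pivots: m,ΔT)
n=7, r=2 ⇒ 5 dimensionless groups

5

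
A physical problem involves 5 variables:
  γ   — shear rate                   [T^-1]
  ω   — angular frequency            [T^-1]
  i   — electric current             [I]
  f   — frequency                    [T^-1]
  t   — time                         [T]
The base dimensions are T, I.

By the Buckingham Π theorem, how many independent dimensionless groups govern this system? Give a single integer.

3

Dimensional matrix (T×I by γ×ω×i×f×t):
  T: [-1 -1  0 -1  1]
  I: [ 0  0  1  0  0]
Echelon form has 2 nonzero rows (pivots: γ,i)
Π count = n − r = 5 − 2 = 3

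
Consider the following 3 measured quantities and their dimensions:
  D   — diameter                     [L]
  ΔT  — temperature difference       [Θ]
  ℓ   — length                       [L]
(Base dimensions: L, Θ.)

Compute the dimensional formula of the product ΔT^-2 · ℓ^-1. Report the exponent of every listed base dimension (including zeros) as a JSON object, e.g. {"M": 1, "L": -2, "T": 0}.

{"L": -1, "Θ": -2}

Exponent matrix [L,Θ] × [D,ΔT,ℓ]:
  L: [ 1  0  1]
  Θ: [ 0  1  0]
  [L]: (-2)·0+(-1)·1 = -1
  [Θ]: (-2)·1+(-1)·0 = -2
⇒ L^-1 Θ^-2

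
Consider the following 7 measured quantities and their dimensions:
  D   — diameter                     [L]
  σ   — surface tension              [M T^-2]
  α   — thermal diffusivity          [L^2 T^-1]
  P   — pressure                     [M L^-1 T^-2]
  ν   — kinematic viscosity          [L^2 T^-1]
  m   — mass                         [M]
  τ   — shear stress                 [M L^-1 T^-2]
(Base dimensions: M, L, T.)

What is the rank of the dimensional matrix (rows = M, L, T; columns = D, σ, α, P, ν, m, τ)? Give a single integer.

Exponent matrix [M,L,T] × [D,σ,α,P,ν,m,τ]:
  M: [ 0  1  0  1  0  1  1]
  L: [ 1  0  2 -1  2  0 -1]
  T: [ 0 -2 -1 -2 -1  0 -2]
RREF → pivots at {D,σ,α} ⇒ r = 3

3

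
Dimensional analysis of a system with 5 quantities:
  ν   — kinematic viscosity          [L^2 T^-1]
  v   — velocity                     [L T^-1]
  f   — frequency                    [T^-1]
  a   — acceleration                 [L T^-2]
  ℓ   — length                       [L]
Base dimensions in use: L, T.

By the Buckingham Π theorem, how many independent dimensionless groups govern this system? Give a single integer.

Write exponents as rows L,T / cols ν,v,f,a,ℓ:
  L: [ 2  1  0  1  1]
  T: [-1 -1 -1 -2  0]
RREF → pivots at {ν,v} ⇒ r = 2
5 vars − rank 2 = 3 Π groups

3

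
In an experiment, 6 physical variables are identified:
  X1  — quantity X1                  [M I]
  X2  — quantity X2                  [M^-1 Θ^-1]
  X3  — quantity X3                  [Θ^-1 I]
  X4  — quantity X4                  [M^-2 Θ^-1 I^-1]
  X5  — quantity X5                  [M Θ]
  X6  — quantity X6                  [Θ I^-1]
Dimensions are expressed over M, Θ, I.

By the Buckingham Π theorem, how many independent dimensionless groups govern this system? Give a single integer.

Write exponents as rows M,Θ,I / cols X1,X2,X3,X4,X5,X6:
  M: [ 1 -1  0 -2  1  0]
  Θ: [ 0 -1 -1 -1  1  1]
  I: [ 1  0  1 -1  0 -1]
Row reduction gives pivot columns X1,X2; rank = 2
Π count = n − r = 6 − 2 = 4

4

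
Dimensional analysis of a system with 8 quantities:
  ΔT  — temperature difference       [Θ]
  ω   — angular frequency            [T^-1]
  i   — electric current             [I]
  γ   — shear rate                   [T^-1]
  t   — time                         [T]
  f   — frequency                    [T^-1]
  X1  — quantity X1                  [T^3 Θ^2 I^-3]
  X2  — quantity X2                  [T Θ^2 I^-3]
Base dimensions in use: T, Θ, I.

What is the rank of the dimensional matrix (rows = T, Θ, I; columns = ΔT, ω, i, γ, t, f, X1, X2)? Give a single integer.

3

Dimensional matrix (T×Θ×I by ΔT×ω×i×γ×t×f×X1×X2):
  T: [ 0 -1  0 -1  1 -1  3  1]
  Θ: [ 1  0  0  0  0  0  2  2]
  I: [ 0  0  1  0  0  0 -3 -3]
Row reduction gives pivot columns ΔT,ω,i; rank = 3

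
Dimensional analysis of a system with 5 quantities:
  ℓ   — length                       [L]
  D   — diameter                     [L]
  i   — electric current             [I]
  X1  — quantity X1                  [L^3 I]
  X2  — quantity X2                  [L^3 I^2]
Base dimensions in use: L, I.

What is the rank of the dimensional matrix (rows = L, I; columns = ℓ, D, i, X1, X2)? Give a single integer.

Write exponents as rows L,I / cols ℓ,D,i,X1,X2:
  L: [ 1  1  0  3  3]
  I: [ 0  0  1  1  2]
Echelon form has 2 nonzero rows (pivots: ℓ,i)

2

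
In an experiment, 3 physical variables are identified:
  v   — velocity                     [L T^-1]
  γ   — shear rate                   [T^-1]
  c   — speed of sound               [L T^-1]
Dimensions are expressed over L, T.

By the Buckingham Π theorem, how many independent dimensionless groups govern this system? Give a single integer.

1

Dimensional matrix (L×T by v×γ×c):
  L: [ 1  0  1]
  T: [-1 -1 -1]
Echelon form has 2 nonzero rows (pivots: v,γ)
Π count = n − r = 3 − 2 = 1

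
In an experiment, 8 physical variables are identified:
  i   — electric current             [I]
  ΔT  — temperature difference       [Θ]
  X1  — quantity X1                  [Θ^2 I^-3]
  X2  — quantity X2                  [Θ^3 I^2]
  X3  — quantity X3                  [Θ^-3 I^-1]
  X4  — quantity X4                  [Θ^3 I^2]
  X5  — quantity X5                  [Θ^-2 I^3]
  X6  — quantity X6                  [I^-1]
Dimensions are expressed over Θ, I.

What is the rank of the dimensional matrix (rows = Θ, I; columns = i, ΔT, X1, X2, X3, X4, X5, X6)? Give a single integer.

2

Write exponents as rows Θ,I / cols i,ΔT,X1,X2,X3,X4,X5,X6:
  Θ: [ 0  1  2  3 -3  3 -2  0]
  I: [ 1  0 -3  2 -1  2  3 -1]
Row reduction gives pivot columns i,ΔT; rank = 2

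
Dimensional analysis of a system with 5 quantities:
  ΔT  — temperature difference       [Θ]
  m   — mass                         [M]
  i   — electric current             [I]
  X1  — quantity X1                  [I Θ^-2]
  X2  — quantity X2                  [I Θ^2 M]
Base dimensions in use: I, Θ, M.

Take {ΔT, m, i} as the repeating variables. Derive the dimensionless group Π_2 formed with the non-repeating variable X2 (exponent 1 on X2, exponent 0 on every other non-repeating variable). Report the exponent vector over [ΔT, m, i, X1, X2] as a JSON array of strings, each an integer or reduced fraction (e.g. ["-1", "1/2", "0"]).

["-2", "-1", "-1", "0", "1"]

Exponent matrix [I,Θ,M] × [ΔT,m,i,X1,X2]:
  I: [ 0  0  1  1  1]
  Θ: [ 1  0  0 -2  2]
  M: [ 0  1  0  0  1]
Echelon form has 3 nonzero rows (pivots: ΔT,m,i)
Repeat: ΔT,m,i; free: X1,X2
RREF:
  r0: [   1    0    0   -2    2]
  r1: [   0    1    0    0    1]
  r2: [   0    0    1    1    1]
Fix exponent of X2 at 1, X1 at 0; solve each RREF row for its pivot's exponent:
  r0: exp(ΔT) + (2)·1 = 0 ⇒ exp(ΔT) = -2
  r1: exp(m) + (1)·1 = 0 ⇒ exp(m) = -1
  r2: exp(i) + (1)·1 = 0 ⇒ exp(i) = -1
Π_2 = ΔT^-2 · m^-1 · i^-1 · X2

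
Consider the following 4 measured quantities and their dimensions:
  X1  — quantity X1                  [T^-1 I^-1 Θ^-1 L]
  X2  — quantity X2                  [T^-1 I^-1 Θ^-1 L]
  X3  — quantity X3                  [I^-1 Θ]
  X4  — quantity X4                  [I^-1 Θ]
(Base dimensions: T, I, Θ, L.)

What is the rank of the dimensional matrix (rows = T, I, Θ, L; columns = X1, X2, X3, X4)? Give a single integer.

Dimensional matrix (T×I×Θ×L by X1×X2×X3×X4):
  T: [-1 -1  0  0]
  I: [-1 -1 -1 -1]
  Θ: [-1 -1  1  1]
  L: [ 1  1  0  0]
RREF → pivots at {X1,X3} ⇒ r = 2

2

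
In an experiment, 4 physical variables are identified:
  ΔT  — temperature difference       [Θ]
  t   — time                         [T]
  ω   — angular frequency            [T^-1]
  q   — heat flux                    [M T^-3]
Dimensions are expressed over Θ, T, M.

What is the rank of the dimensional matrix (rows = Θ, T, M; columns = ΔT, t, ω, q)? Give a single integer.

3

Exponent matrix [Θ,T,M] × [ΔT,t,ω,q]:
  Θ: [ 1  0  0  0]
  T: [ 0  1 -1 -3]
  M: [ 0  0  0  1]
Row reduction gives pivot columns ΔT,t,q; rank = 3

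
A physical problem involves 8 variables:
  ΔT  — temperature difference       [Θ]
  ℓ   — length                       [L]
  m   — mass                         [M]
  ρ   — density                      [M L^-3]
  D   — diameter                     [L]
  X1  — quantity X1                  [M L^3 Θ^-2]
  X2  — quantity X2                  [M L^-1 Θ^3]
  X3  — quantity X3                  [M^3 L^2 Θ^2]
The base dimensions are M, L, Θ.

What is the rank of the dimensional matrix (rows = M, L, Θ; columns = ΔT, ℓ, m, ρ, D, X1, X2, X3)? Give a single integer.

Dimensional matrix (M×L×Θ by ΔT×ℓ×m×ρ×D×X1×X2×X3):
  M: [ 0  0  1  1  0  1  1  3]
  L: [ 0  1  0 -3  1  3 -1  2]
  Θ: [ 1  0  0  0  0 -2  3  2]
Echelon form has 3 nonzero rows (pivots: ΔT,ℓ,m)

3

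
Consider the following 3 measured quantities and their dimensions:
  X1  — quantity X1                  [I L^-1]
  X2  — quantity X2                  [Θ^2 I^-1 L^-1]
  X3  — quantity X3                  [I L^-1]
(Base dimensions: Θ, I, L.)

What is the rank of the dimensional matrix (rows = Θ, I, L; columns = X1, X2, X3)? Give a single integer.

Exponent matrix [Θ,I,L] × [X1,X2,X3]:
  Θ: [ 0  2  0]
  I: [ 1 -1  1]
  L: [-1 -1 -1]
Row reduction gives pivot columns X1,X2; rank = 2

2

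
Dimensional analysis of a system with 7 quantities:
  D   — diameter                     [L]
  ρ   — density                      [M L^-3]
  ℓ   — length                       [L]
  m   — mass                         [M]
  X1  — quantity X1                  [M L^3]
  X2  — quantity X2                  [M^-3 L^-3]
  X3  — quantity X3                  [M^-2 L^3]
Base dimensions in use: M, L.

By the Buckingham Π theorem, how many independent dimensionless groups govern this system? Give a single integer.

Write exponents as rows M,L / cols D,ρ,ℓ,m,X1,X2,X3:
  M: [ 0  1  0  1  1 -3 -2]
  L: [ 1 -3  1  0  3 -3  3]
Row reduction gives pivot columns D,ρ; rank = 2
Π count = n − r = 7 − 2 = 5

5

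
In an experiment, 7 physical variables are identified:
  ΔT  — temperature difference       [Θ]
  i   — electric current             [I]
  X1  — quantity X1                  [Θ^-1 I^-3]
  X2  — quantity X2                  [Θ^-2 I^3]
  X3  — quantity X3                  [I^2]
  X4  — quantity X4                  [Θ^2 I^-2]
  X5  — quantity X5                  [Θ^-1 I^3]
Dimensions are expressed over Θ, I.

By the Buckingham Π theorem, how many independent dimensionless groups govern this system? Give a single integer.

Exponent matrix [Θ,I] × [ΔT,i,X1,X2,X3,X4,X5]:
  Θ: [ 1  0 -1 -2  0  2 -1]
  I: [ 0  1 -3  3  2 -2  3]
Echelon form has 2 nonzero rows (pivots: ΔT,i)
7 vars − rank 2 = 5 Π groups

5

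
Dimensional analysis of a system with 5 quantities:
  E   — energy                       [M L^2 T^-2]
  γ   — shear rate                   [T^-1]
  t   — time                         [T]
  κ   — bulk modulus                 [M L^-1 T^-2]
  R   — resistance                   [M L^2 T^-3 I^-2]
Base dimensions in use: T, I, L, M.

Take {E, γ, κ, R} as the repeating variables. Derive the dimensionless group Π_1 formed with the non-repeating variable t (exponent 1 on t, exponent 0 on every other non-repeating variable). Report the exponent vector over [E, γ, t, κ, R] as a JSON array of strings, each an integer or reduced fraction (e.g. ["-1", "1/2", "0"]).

["0", "1", "1", "0", "0"]

Dimensional matrix (T×I×L×M by E×γ×t×κ×R):
  T: [-2 -1  1 -2 -3]
  I: [ 0  0  0  0 -2]
  L: [ 2  0  0 -1  2]
  M: [ 1  0  0  1  1]
RREF → pivots at {E,γ,κ,R} ⇒ r = 4
Pivot set = {E,γ,κ,R}, free = {t}
RREF:
  r0: [   1    0    0    0    0]
  r1: [   0    1   -1    0    0]
  r2: [   0    0    0    1    0]
  r3: [   0    0    0    0    1]
Fix exponent of t at 1; solve each RREF row for its pivot's exponent:
  r0: exp(E) + (0)·1 = 0 ⇒ exp(E) = 0
  r1: exp(γ) + (-1)·1 = 0 ⇒ exp(γ) = 1
  r2: exp(κ) + (0)·1 = 0 ⇒ exp(κ) = 0
  r3: exp(R) + (0)·1 = 0 ⇒ exp(R) = 0
Π_1 = γ · t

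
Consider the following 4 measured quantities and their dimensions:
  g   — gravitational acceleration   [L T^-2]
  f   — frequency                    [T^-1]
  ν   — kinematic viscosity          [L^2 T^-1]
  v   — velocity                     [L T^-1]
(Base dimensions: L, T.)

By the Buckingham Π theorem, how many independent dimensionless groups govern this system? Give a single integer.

Exponent matrix [L,T] × [g,f,ν,v]:
  L: [ 1  0  2  1]
  T: [-2 -1 -1 -1]
Row reduction gives pivot columns g,f; rank = 2
Π count = n − r = 4 − 2 = 2

2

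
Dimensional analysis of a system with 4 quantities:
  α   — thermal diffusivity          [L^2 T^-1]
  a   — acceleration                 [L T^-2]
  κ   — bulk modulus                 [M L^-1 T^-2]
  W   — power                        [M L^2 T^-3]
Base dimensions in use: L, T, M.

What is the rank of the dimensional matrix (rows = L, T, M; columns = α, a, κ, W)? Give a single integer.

Write exponents as rows L,T,M / cols α,a,κ,W:
  L: [ 2  1 -1  2]
  T: [-1 -2 -2 -3]
  M: [ 0  0  1  1]
RREF → pivots at {α,a,κ} ⇒ r = 3

3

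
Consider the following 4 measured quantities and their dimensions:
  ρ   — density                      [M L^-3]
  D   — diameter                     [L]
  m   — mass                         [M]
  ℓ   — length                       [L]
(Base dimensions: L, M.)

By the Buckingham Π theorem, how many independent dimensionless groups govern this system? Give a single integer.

2

Exponent matrix [L,M] × [ρ,D,m,ℓ]:
  L: [-3  1  0  1]
  M: [ 1  0  1  0]
RREF → pivots at {ρ,D} ⇒ r = 2
4 vars − rank 2 = 2 Π groups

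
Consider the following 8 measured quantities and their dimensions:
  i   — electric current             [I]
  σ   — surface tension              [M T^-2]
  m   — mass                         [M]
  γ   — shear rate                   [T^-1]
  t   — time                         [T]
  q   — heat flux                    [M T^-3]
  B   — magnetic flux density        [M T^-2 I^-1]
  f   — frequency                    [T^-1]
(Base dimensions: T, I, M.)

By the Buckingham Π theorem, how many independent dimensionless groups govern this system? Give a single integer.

5

Write exponents as rows T,I,M / cols i,σ,m,γ,t,q,B,f:
  T: [ 0 -2  0 -1  1 -3 -2 -1]
  I: [ 1  0  0  0  0  0 -1  0]
  M: [ 0  1  1  0  0  1  1  0]
RREF → pivots at {i,σ,m} ⇒ r = 3
8 vars − rank 3 = 5 Π groups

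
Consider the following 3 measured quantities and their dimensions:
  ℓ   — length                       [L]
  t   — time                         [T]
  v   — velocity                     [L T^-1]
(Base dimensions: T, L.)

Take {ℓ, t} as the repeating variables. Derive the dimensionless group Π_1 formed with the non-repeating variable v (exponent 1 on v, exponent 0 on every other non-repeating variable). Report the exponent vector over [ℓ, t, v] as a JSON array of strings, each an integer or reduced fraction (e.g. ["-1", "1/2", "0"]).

Dimensional matrix (T×L by ℓ×t×v):
  T: [ 0  1 -1]
  L: [ 1  0  1]
Row reduction gives pivot columns ℓ,t; rank = 2
Repeat: ℓ,t; free: v
RREF:
  r0: [   1    0    1]
  r1: [   0    1   -1]
Fix exponent of v at 1; solve each RREF row for its pivot's exponent:
  r0: exp(ℓ) + (1)·1 = 0 ⇒ exp(ℓ) = -1
  r1: exp(t) + (-1)·1 = 0 ⇒ exp(t) = 1
Π_1 = ℓ^-1 · t · v

["-1", "1", "1"]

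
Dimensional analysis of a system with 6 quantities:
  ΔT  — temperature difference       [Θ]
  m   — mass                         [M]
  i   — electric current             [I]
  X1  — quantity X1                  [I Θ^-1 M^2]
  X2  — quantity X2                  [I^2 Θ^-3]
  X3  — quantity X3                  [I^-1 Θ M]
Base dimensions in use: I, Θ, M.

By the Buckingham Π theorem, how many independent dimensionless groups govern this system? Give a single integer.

3

Write exponents as rows I,Θ,M / cols ΔT,m,i,X1,X2,X3:
  I: [ 0  0  1  1  2 -1]
  Θ: [ 1  0  0 -1 -3  1]
  M: [ 0  1  0  2  0  1]
Echelon form has 3 nonzero rows (pivots: ΔT,m,i)
Π count = n − r = 6 − 3 = 3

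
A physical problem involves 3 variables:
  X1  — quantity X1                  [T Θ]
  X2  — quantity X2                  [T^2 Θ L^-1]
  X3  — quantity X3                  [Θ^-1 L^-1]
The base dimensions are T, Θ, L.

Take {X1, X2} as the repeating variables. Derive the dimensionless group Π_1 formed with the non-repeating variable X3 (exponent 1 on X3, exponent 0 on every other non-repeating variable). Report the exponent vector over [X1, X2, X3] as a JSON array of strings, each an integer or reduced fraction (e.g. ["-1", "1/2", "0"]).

Exponent matrix [T,Θ,L] × [X1,X2,X3]:
  T: [ 1  2  0]
  Θ: [ 1  1 -1]
  L: [ 0 -1 -1]
Row reduction gives pivot columns X1,X2; rank = 2
Pivot set = {X1,X2}, free = {X3}
RREF:
  r0: [   1    0   -2]
  r1: [   0    1    1]
  r2: [   0    0    0]
Fix exponent of X3 at 1; solve each RREF row for its pivot's exponent:
  r0: exp(X1) + (-2)·1 = 0 ⇒ exp(X1) = 2
  r1: exp(X2) + (1)·1 = 0 ⇒ exp(X2) = -1
Π_1 = X1^2 · X2^-1 · X3

["2", "-1", "1"]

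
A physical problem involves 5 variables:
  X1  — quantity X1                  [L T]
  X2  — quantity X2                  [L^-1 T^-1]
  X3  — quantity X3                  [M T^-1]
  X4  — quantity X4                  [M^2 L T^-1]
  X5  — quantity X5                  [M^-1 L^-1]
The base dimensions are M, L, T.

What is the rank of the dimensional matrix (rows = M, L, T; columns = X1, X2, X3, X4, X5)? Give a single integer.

Dimensional matrix (M×L×T by X1×X2×X3×X4×X5):
  M: [ 0  0  1  2 -1]
  L: [ 1 -1  0  1 -1]
  T: [ 1 -1 -1 -1  0]
Echelon form has 2 nonzero rows (pivots: X1,X3)

2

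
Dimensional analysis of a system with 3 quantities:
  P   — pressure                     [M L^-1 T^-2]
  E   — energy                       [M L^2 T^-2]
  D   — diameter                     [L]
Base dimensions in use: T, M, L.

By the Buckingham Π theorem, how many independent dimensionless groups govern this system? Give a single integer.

Dimensional matrix (T×M×L by P×E×D):
  T: [-2 -2  0]
  M: [ 1  1  0]
  L: [-1  2  1]
RREF → pivots at {P,E} ⇒ r = 2
Π count = n − r = 3 − 2 = 1

1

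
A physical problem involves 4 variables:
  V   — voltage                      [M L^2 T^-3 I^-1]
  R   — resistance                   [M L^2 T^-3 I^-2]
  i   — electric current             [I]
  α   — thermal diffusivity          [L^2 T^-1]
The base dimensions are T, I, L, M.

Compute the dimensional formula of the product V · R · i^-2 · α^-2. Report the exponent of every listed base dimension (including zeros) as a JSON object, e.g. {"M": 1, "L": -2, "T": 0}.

Exponent matrix [T,I,L,M] × [V,R,i,α]:
  T: [-3 -3  0 -1]
  I: [-1 -2  1  0]
  L: [ 2  2  0  2]
  M: [ 1  1  0  0]
  [T]: (1)·-3+(1)·-3+(-2)·0+(-2)·-1 = -4
  [I]: (1)·-1+(1)·-2+(-2)·1+(-2)·0 = -5
  [L]: (1)·2+(1)·2+(-2)·0+(-2)·2 = 0
  [M]: (1)·1+(1)·1+(-2)·0+(-2)·0 = 2
⇒ T^-4 I^-5 M^2

{"T": -4, "I": -5, "L": 0, "M": 2}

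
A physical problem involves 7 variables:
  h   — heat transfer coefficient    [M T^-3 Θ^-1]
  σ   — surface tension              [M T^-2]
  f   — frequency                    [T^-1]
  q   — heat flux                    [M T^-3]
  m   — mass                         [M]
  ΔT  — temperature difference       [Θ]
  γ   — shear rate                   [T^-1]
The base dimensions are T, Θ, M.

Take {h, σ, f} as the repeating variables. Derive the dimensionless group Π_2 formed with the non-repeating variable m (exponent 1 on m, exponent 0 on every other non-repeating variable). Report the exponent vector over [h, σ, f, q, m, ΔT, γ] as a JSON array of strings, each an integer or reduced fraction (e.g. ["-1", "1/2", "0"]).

Write exponents as rows T,Θ,M / cols h,σ,f,q,m,ΔT,γ:
  T: [-3 -2 -1 -3  0  0 -1]
  Θ: [-1  0  0  0  0  1  0]
  M: [ 1  1  0  1  1  0  0]
RREF → pivots at {h,σ,f} ⇒ r = 3
Repeat: h,σ,f; free: q,m,ΔT,γ
RREF:
  r0: [   1    0    0    0    0   -1    0]
  r1: [   0    1    0    1    1    1    0]
  r2: [   0    0    1    1   -2    1    1]
Fix exponent of m at 1, q at 0, ΔT at 0, γ at 0; solve each RREF row for its pivot's exponent:
  r0: exp(h) + (0)·1 = 0 ⇒ exp(h) = 0
  r1: exp(σ) + (1)·1 = 0 ⇒ exp(σ) = -1
  r2: exp(f) + (-2)·1 = 0 ⇒ exp(f) = 2
Π_2 = σ^-1 · f^2 · m

["0", "-1", "2", "0", "1", "0", "0"]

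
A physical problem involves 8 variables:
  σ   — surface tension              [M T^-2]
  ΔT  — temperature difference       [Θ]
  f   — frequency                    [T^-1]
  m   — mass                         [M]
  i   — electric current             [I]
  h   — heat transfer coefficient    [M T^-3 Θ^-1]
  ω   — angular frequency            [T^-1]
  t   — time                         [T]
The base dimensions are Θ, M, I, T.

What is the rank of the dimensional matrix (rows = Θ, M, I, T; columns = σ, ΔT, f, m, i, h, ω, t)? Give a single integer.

Dimensional matrix (Θ×M×I×T by σ×ΔT×f×m×i×h×ω×t):
  Θ: [ 0  1  0  0  0 -1  0  0]
  M: [ 1  0  0  1  0  1  0  0]
  I: [ 0  0  0  0  1  0  0  0]
  T: [-2  0 -1  0  0 -3 -1  1]
Echelon form has 4 nonzero rows (pivots: σ,ΔT,f,i)

4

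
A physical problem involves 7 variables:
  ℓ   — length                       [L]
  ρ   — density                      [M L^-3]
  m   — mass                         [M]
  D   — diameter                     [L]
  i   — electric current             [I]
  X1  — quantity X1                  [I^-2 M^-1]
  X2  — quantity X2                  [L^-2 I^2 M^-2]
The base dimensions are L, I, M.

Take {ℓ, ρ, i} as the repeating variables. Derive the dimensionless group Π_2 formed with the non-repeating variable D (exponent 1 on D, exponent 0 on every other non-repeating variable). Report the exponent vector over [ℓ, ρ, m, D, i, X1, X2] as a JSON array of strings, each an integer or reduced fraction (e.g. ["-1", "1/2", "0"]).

Write exponents as rows L,I,M / cols ℓ,ρ,m,D,i,X1,X2:
  L: [ 1 -3  0  1  0  0 -2]
  I: [ 0  0  0  0  1 -2  2]
  M: [ 0  1  1  0  0 -1 -2]
RREF → pivots at {ℓ,ρ,i} ⇒ r = 3
Repeat: ℓ,ρ,i; free: m,D,X1,X2
RREF:
  r0: [   1    0    3    1    0   -3   -8]
  r1: [   0    1    1    0    0   -1   -2]
  r2: [   0    0    0    0    1   -2    2]
Fix exponent of D at 1, m at 0, X1 at 0, X2 at 0; solve each RREF row for its pivot's exponent:
  r0: exp(ℓ) + (1)·1 = 0 ⇒ exp(ℓ) = -1
  r1: exp(ρ) + (0)·1 = 0 ⇒ exp(ρ) = 0
  r2: exp(i) + (0)·1 = 0 ⇒ exp(i) = 0
Π_2 = ℓ^-1 · D

["-1", "0", "0", "1", "0", "0", "0"]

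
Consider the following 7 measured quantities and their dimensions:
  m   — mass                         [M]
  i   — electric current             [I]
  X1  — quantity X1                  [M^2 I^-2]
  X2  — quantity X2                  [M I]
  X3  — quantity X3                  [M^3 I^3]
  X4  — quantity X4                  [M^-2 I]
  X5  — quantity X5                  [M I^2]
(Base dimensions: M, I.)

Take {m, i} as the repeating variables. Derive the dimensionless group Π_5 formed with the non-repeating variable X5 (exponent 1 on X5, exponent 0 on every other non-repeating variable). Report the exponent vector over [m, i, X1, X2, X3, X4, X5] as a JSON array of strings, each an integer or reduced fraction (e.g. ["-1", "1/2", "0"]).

["-1", "-2", "0", "0", "0", "0", "1"]

Write exponents as rows M,I / cols m,i,X1,X2,X3,X4,X5:
  M: [ 1  0  2  1  3 -2  1]
  I: [ 0  1 -2  1  3  1  2]
Row reduction gives pivot columns m,i; rank = 2
Repeat: m,i; free: X1,X2,X3,X4,X5
RREF:
  r0: [   1    0    2    1    3   -2    1]
  r1: [   0    1   -2    1    3    1    2]
Fix exponent of X5 at 1, X1 at 0, X2 at 0, X3 at 0, X4 at 0; solve each RREF row for its pivot's exponent:
  r0: exp(m) + (1)·1 = 0 ⇒ exp(m) = -1
  r1: exp(i) + (2)·1 = 0 ⇒ exp(i) = -2
Π_5 = m^-1 · i^-2 · X5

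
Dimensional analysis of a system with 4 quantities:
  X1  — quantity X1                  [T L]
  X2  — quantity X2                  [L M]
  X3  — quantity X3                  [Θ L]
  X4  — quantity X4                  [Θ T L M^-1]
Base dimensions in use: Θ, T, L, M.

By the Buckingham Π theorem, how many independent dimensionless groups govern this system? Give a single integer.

1

Exponent matrix [Θ,T,L,M] × [X1,X2,X3,X4]:
  Θ: [ 0  0  1  1]
  T: [ 1  0  0  1]
  L: [ 1  1  1  1]
  M: [ 0  1  0 -1]
Row reduction gives pivot columns X1,X2,X3; rank = 3
4 vars − rank 3 = 1 Π group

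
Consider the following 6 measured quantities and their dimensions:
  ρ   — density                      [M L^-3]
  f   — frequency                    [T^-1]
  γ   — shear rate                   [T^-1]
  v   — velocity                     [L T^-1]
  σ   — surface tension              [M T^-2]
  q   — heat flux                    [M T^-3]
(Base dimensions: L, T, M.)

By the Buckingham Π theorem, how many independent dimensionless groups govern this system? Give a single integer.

Dimensional matrix (L×T×M by ρ×f×γ×v×σ×q):
  L: [-3  0  0  1  0  0]
  T: [ 0 -1 -1 -1 -2 -3]
  M: [ 1  0  0  0  1  1]
RREF → pivots at {ρ,f,v} ⇒ r = 3
6 vars − rank 3 = 3 Π groups

3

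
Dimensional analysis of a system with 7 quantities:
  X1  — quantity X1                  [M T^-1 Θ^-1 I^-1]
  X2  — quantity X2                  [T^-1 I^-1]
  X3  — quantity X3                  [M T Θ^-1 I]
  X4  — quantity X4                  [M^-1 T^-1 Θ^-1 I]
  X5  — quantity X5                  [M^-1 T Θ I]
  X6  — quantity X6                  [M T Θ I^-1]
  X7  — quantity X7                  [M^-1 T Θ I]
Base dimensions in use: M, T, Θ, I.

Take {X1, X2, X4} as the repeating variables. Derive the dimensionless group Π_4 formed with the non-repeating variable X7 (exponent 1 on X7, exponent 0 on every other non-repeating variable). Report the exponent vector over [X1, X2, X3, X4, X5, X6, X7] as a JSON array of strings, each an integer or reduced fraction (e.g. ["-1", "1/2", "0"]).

Write exponents as rows M,T,Θ,I / cols X1,X2,X3,X4,X5,X6,X7:
  M: [ 1  0  1 -1 -1  1 -1]
  T: [-1 -1  1 -1  1  1  1]
  Θ: [-1  0 -1 -1  1  1  1]
  I: [-1 -1  1  1  1 -1  1]
Echelon form has 3 nonzero rows (pivots: X1,X2,X4)
Pivot set = {X1,X2,X4}, free = {X3,X5,X6,X7}
RREF:
  r0: [   1    0    1    0   -1    0   -1]
  r1: [   0    1   -2    0    0    0    0]
  r2: [   0    0    0    1    0   -1    0]
  r3: [   0    0    0    0    0    0    0]
Fix exponent of X7 at 1, X3 at 0, X5 at 0, X6 at 0; solve each RREF row for its pivot's exponent:
  r0: exp(X1) + (-1)·1 = 0 ⇒ exp(X1) = 1
  r1: exp(X2) + (0)·1 = 0 ⇒ exp(X2) = 0
  r2: exp(X4) + (0)·1 = 0 ⇒ exp(X4) = 0
Π_4 = X1 · X7

["1", "0", "0", "0", "0", "0", "1"]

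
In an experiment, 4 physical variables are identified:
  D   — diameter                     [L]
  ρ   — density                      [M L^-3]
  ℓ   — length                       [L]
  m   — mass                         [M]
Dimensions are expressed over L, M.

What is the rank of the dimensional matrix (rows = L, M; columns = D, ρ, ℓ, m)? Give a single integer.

Exponent matrix [L,M] × [D,ρ,ℓ,m]:
  L: [ 1 -3  1  0]
  M: [ 0  1  0  1]
Echelon form has 2 nonzero rows (pivots: D,ρ)

2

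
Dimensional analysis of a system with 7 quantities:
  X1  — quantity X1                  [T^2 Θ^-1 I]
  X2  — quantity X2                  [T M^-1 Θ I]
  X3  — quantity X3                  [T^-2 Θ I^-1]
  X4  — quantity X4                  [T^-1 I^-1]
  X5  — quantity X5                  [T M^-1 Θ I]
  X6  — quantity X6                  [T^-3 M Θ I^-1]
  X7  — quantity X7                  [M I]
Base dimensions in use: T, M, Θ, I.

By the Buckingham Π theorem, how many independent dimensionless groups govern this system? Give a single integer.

Dimensional matrix (T×M×Θ×I by X1×X2×X3×X4×X5×X6×X7):
  T: [ 2  1 -2 -1  1 -3  0]
  M: [ 0 -1  0  0 -1  1  1]
  Θ: [-1  1  1  0  1  1  0]
  I: [ 1  1 -1 -1  1 -1  1]
RREF → pivots at {X1,X2,X4} ⇒ r = 3
7 vars − rank 3 = 4 Π groups

4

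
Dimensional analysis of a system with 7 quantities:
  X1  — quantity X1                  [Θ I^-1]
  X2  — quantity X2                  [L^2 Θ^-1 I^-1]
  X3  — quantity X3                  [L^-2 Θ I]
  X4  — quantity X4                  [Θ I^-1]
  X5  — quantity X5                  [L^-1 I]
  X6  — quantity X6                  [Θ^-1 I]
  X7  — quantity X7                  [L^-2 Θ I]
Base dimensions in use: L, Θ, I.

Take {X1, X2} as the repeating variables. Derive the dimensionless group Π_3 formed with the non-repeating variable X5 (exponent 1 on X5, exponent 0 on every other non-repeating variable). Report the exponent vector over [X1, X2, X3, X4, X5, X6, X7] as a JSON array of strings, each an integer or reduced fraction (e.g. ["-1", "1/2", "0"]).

Exponent matrix [L,Θ,I] × [X1,X2,X3,X4,X5,X6,X7]:
  L: [ 0  2 -2  0 -1  0 -2]
  Θ: [ 1 -1  1  1  0 -1  1]
  I: [-1 -1  1 -1  1  1  1]
Echelon form has 2 nonzero rows (pivots: X1,X2)
Repeat: X1,X2; free: X3,X4,X5,X6,X7
RREF:
  r0: [   1    0    0    1 -1/2   -1    0]
  r1: [   0    1   -1    0 -1/2    0   -1]
  r2: [   0    0    0    0    0    0    0]
Fix exponent of X5 at 1, X3 at 0, X4 at 0, X6 at 0, X7 at 0; solve each RREF row for its pivot's exponent:
  r0: exp(X1) + (-1/2)·1 = 0 ⇒ exp(X1) = 1/2
  r1: exp(X2) + (-1/2)·1 = 0 ⇒ exp(X2) = 1/2
Π_3 = X1^(1/2) · X2^(1/2) · X5

["1/2", "1/2", "0", "0", "1", "0", "0"]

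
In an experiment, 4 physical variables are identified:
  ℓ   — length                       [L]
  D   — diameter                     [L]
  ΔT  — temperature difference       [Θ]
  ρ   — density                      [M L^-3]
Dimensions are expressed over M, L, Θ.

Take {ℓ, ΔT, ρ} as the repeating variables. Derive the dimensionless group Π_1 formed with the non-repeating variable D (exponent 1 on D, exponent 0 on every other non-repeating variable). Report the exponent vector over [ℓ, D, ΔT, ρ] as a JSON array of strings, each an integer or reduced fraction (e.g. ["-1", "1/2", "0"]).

Write exponents as rows M,L,Θ / cols ℓ,D,ΔT,ρ:
  M: [ 0  0  0  1]
  L: [ 1  1  0 -3]
  Θ: [ 0  0  1  0]
RREF → pivots at {ℓ,ΔT,ρ} ⇒ r = 3
Pivot set = {ℓ,ΔT,ρ}, free = {D}
RREF:
  r0: [   1    1    0    0]
  r1: [   0    0    1    0]
  r2: [   0    0    0    1]
Fix exponent of D at 1; solve each RREF row for its pivot's exponent:
  r0: exp(ℓ) + (1)·1 = 0 ⇒ exp(ℓ) = -1
  r1: exp(ΔT) + (0)·1 = 0 ⇒ exp(ΔT) = 0
  r2: exp(ρ) + (0)·1 = 0 ⇒ exp(ρ) = 0
Π_1 = ℓ^-1 · D

["-1", "1", "0", "0"]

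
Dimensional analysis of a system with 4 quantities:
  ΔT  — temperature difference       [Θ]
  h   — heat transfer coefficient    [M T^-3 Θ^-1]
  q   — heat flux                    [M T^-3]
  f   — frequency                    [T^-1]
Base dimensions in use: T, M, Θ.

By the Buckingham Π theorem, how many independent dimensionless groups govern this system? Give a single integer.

1

Write exponents as rows T,M,Θ / cols ΔT,h,q,f:
  T: [ 0 -3 -3 -1]
  M: [ 0  1  1  0]
  Θ: [ 1 -1  0  0]
RREF → pivots at {ΔT,h,f} ⇒ r = 3
n=4, r=3 ⇒ 1 dimensionless group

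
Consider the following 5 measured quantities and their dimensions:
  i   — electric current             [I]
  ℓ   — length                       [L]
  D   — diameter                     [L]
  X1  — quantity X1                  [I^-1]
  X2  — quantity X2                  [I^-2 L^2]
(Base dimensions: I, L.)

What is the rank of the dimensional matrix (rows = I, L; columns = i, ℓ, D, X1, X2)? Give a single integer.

Write exponents as rows I,L / cols i,ℓ,D,X1,X2:
  I: [ 1  0  0 -1 -2]
  L: [ 0  1  1  0  2]
RREF → pivots at {i,ℓ} ⇒ r = 2

2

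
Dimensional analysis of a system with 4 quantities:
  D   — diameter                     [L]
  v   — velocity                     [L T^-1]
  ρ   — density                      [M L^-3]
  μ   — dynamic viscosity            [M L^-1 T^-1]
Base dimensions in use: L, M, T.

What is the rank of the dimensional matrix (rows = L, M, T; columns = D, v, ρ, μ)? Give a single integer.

3

Exponent matrix [L,M,T] × [D,v,ρ,μ]:
  L: [ 1  1 -3 -1]
  M: [ 0  0  1  1]
  T: [ 0 -1  0 -1]
RREF → pivots at {D,v,ρ} ⇒ r = 3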